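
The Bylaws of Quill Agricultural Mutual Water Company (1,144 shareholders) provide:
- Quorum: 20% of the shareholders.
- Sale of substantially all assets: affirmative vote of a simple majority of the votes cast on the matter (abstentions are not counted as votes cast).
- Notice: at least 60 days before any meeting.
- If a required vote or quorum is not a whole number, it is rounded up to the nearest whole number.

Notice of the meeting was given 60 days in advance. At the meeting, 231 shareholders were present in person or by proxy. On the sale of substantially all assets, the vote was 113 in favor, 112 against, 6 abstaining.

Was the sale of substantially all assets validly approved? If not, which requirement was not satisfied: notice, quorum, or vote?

Notice: 60 days given; 60 required. Satisfied.
Quorum: 20% of 1,144 = 228.80, rounded up to 229; 231 present. Satisfied.
Vote: requires a majority of the votes cast (231 − 6 abstaining = 225); a majority of 225 is 113, so 113 needed; 113 in favor. Satisfied.

Valid — all requirements satisfied.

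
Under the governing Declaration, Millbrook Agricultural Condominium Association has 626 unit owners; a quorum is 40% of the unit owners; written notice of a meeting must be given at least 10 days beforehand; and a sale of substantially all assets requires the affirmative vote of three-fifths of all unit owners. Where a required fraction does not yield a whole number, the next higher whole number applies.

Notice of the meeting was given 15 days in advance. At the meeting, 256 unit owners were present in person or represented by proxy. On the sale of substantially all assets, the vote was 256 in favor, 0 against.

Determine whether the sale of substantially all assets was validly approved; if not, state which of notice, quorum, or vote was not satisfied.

Notice: 15 days given; 10 required. Satisfied.
Quorum: 40% of 626 = 250.40, rounded up to 251; 256 present. Satisfied.
Vote: requires three-fifths of all unit owners (626); 3/5 of 626 = 375.60, rounded up to 376, so 376 needed; 256 in favor. Not satisfied.

Invalid — vote requirement not satisfied.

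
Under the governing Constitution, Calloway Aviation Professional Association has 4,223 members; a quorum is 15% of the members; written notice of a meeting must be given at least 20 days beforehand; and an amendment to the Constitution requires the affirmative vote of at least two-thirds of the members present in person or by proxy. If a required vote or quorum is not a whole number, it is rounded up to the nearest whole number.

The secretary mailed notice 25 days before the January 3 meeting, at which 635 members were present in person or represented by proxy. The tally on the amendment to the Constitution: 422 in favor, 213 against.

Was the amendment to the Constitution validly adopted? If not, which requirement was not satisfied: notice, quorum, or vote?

Invalid — vote requirement not satisfied.

Notice: 25 days given; 20 required. Satisfied.
Quorum: 15% of 4,223 = 633.45, rounded up to 634; 635 present. Satisfied.
Vote: requires two-thirds of those present (635); 2/3 of 635 = 423.33, rounded up to 424, so 424 needed; 422 in favor. Not satisfied.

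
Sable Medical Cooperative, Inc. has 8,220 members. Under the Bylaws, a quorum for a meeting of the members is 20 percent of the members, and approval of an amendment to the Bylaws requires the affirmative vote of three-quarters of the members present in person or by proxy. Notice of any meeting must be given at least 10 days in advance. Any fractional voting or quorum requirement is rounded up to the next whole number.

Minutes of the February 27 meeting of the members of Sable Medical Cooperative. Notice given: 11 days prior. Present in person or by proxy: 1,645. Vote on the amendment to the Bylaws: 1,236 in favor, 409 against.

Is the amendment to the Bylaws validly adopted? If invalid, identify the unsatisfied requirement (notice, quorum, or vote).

Notice: 11 days given; 10 required. Satisfied.
Quorum: 20% of 8,220 = 1,644; 1,645 present. Satisfied.
Vote: requires three-fourths of those present (1,645); 3/4 of 1645 = 1233.75, rounded up to 1234, so 1,234 needed; 1,236 in favor. Satisfied.

Valid — all requirements satisfied.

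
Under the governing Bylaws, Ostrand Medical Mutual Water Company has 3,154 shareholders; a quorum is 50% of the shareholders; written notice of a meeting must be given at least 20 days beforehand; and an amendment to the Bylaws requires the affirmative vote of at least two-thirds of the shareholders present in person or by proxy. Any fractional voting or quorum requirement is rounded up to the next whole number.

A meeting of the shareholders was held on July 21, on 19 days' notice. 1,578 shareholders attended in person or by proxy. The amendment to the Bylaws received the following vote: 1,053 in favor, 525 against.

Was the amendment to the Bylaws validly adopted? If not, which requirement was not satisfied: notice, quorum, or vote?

Invalid — notice requirement not satisfied.

Notice: 19 days given; 20 required. Not satisfied.
Quorum: 50% of 3,154 = 1,577; 1,578 present. Satisfied.
Vote: requires two-thirds of those present (1,578); 2/3 of 1578 = 1052, so 1,052 needed; 1,053 in favor. Satisfied.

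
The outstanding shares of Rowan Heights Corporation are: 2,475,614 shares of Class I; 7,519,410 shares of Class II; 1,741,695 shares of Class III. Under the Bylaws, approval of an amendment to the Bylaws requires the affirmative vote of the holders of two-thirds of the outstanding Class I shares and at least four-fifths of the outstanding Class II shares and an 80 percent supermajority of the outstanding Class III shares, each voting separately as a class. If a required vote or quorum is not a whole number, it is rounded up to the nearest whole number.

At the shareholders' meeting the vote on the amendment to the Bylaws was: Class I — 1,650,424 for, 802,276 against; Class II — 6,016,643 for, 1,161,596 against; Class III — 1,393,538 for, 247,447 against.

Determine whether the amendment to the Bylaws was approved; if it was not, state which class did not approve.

Approved — every class gave the required vote.

Class I: 2/3 of 2475614 = 1650409.33, rounded up to 1650410; 1,650,410 required, 1,650,424 in favor — approved.
Class II: 4/5 of 7519410 = 6015528; 6,015,528 required, 6,016,643 in favor — approved.
Class III: 4/5 of 1741695 = 1393356; 1,393,356 required, 1,393,538 in favor — approved.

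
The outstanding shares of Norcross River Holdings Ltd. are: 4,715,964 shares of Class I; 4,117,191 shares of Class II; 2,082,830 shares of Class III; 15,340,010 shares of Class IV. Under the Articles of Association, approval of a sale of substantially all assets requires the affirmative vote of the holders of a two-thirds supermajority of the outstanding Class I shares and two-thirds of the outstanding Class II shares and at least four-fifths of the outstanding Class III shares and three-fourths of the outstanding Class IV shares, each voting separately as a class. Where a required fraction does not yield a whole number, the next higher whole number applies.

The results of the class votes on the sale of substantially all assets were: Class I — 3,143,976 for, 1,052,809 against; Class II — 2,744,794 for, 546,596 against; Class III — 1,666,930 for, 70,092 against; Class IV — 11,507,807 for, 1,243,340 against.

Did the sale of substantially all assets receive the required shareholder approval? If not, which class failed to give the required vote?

Class I: 2/3 of 4715964 = 3143976; 3,143,976 required, 3,143,976 in favor — approved.
Class II: 2/3 of 4117191 = 2744794; 2,744,794 required, 2,744,794 in favor — approved.
Class III: 4/5 of 2082830 = 1666264; 1,666,264 required, 1,666,930 in favor — approved.
Class IV: 3/4 of 15340010 = 11505007.50, rounded up to 11505008; 11,505,008 required, 11,507,807 in favor — approved.

Approved — every class gave the required vote.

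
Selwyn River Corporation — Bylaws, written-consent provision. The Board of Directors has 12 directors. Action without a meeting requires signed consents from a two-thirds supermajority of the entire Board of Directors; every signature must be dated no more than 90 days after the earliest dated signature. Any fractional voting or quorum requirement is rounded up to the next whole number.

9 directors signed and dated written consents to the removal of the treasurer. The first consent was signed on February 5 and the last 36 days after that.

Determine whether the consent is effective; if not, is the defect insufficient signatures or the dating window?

Signatures required: a two-thirds supermajority of 12 — 2/3 of 12 = 8, so 8 needed; 9 signed. Sufficient.
Dating window: the latest signature is 36 days after the earliest; the limit is 90 days. Within the window.

Effective — both the signature and dating-window requirements are satisfied.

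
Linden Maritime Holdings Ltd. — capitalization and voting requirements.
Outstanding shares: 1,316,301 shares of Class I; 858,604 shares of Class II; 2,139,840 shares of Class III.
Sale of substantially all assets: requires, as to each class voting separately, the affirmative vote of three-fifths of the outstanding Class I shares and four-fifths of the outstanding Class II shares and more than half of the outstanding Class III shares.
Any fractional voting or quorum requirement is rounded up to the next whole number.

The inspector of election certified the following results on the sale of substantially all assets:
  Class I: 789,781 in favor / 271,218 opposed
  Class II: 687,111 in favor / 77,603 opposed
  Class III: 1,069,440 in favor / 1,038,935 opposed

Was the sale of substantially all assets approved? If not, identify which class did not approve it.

Class I: 3/5 of 1316301 = 789780.60, rounded up to 789781; 789,781 required, 789,781 in favor — approved.
Class II: 4/5 of 858604 = 686883.20, rounded up to 686884; 686,884 required, 687,111 in favor — approved.
Class III: a majority of 2139840 is 1069921; 1,069,921 required, 1,069,440 in favor — not approved.

Not approved — the Class III shares did not give the required vote.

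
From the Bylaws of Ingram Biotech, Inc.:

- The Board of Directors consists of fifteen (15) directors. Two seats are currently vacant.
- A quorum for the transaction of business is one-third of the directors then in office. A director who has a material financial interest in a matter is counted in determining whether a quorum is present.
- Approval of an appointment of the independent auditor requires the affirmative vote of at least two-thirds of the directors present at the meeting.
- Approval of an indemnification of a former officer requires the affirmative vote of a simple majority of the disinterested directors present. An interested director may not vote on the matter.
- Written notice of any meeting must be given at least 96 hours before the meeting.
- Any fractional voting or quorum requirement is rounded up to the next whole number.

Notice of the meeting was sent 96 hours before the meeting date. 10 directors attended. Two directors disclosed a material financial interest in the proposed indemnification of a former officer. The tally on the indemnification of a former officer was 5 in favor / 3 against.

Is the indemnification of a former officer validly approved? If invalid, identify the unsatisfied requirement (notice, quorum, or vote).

Notice: 96 hours given; 96 required (96 ≥ 96). Satisfied.
Quorum: 10 present (interested directors count toward quorum); quorum is 5. Satisfied.
Vote: the indemnification of a former officer requires a majority of the disinterested directors present (10 − 2 = 8). A majority of 8 is 5, so 5 affirmative votes are needed; 5 voted in favor. Satisfied.

Valid — all requirements satisfied.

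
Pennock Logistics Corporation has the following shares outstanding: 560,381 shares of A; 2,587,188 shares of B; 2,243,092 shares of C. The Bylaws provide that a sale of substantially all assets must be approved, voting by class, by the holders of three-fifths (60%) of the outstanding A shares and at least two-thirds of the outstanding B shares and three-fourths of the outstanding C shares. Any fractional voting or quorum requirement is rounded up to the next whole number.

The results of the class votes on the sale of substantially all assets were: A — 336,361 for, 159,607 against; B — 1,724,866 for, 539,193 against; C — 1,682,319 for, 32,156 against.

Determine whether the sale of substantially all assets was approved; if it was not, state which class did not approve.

Approved — every class gave the required vote.

A: 3/5 of 560381 = 336228.60, rounded up to 336229; 336,229 required, 336,361 in favor — approved.
B: 2/3 of 2587188 = 1724792; 1,724,792 required, 1,724,866 in favor — approved.
C: 3/4 of 2243092 = 1682319; 1,682,319 required, 1,682,319 in favor — approved.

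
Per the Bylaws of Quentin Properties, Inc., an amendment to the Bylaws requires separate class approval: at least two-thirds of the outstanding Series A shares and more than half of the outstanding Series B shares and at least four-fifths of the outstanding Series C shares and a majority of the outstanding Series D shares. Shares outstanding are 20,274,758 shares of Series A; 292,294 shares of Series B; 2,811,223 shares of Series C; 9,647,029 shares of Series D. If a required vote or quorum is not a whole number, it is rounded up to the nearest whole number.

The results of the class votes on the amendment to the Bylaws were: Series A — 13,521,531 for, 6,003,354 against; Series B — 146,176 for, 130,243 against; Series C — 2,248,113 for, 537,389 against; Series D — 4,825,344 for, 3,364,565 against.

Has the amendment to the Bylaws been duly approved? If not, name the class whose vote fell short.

Series A: 2/3 of 20274758 = 13516505.33, rounded up to 13516506; 13,516,506 required, 13,521,531 in favor — approved.
Series B: a majority of 292294 is 146148; 146,148 required, 146,176 in favor — approved.
Series C: 4/5 of 2811223 = 2248978.40, rounded up to 2248979; 2,248,979 required, 2,248,113 in favor — not approved.
Series D: a majority of 9647029 is 4823515; 4,823,515 required, 4,825,344 in favor — approved.

Not approved — the Series C shares did not give the required vote.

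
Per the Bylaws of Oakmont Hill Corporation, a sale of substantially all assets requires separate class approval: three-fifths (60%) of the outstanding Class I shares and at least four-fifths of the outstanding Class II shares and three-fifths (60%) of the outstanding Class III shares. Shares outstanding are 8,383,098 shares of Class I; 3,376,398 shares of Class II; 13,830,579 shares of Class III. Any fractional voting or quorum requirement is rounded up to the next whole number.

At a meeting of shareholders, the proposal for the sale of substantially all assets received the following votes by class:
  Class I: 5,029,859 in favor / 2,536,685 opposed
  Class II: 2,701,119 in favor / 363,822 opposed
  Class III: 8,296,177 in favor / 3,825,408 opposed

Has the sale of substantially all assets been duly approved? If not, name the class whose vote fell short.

Class I: 3/5 of 8383098 = 5029858.80, rounded up to 5029859; 5,029,859 required, 5,029,859 in favor — approved.
Class II: 4/5 of 3376398 = 2701118.40, rounded up to 2701119; 2,701,119 required, 2,701,119 in favor — approved.
Class III: 3/5 of 13830579 = 8298347.40, rounded up to 8298348; 8,298,348 required, 8,296,177 in favor — not approved.

Not approved — the Class III shares did not give the required vote.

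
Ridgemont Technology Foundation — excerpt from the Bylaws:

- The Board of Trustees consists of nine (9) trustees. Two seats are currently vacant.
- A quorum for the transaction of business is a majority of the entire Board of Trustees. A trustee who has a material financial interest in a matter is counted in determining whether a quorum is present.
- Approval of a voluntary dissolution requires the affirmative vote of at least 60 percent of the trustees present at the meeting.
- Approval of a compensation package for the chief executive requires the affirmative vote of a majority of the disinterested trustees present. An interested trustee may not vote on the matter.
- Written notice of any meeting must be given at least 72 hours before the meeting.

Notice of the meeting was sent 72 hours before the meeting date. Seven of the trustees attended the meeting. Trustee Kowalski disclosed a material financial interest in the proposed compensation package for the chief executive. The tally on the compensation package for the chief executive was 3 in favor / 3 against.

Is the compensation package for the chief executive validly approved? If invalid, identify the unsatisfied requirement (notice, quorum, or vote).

Invalid — vote requirement not satisfied.

Notice: 72 hours given; 72 required (72 ≥ 72). Satisfied.
Quorum: 7 present (interested trustees count toward quorum); quorum is 5. Satisfied.
Vote: the compensation package for the chief executive requires a majority of the disinterested trustees present (7 − 1 = 6). A majority of 6 is 4, so 4 affirmative votes are needed; 3 voted in favor. Not satisfied.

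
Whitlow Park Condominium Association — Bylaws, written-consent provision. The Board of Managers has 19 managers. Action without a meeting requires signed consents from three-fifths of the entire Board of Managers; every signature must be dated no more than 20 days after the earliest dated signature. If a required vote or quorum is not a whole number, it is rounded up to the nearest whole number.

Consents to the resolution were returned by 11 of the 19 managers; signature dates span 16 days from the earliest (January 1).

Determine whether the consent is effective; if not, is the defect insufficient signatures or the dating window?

Not effective — insufficient signatures.

Signatures required: three-fifths of 19 — 3/5 of 19 = 11.40, rounded up to 12, so 12 needed; 11 signed. Insufficient.
Dating window: the latest signature is 16 days after the earliest; the limit is 20 days. Within the window.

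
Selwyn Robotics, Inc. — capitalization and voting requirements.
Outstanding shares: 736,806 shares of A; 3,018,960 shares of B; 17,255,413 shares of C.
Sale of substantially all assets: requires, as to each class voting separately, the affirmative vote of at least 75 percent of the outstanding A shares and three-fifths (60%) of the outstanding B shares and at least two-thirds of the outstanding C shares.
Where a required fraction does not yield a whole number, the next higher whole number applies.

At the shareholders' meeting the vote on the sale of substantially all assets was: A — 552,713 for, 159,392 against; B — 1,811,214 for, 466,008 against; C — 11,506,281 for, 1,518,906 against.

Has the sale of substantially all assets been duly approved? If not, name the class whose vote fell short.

A: 3/4 of 736806 = 552604.50, rounded up to 552605; 552,605 required, 552,713 in favor — approved.
B: 3/5 of 3018960 = 1811376; 1,811,376 required, 1,811,214 in favor — not approved.
C: 2/3 of 17255413 = 11503608.67, rounded up to 11503609; 11,503,609 required, 11,506,281 in favor — approved.

Not approved — the B shares did not give the required vote.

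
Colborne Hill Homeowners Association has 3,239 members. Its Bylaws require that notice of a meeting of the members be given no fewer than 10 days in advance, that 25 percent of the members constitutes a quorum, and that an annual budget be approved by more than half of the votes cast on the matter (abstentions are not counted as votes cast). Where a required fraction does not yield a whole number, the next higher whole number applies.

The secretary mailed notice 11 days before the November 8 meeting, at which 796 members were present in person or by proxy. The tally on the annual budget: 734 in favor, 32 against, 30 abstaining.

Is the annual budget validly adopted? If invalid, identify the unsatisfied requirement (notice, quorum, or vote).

Notice: 11 days given; 10 required. Satisfied.
Quorum: 25% of 3,239 = 809.75, rounded up to 810; 796 present. Not satisfied.
Vote: requires a majority of the votes cast (796 − 30 abstaining = 766); a majority of 766 is 384, so 384 needed; 734 in favor. Satisfied.

Invalid — quorum requirement not satisfied.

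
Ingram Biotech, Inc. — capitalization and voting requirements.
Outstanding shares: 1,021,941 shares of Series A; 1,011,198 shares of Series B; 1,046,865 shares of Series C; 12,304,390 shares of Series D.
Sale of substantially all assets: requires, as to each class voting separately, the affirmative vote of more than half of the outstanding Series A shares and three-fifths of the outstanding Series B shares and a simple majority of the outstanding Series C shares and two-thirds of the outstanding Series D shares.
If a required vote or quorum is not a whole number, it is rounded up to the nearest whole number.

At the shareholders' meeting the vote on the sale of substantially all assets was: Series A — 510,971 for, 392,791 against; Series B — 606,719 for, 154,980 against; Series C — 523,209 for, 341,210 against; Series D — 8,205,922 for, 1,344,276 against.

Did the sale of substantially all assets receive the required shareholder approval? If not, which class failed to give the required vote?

Not approved — the Series C shares did not give the required vote.

Series A: a majority of 1021941 is 510971; 510,971 required, 510,971 in favor — approved.
Series B: 3/5 of 1011198 = 606718.80, rounded up to 606719; 606,719 required, 606,719 in favor — approved.
Series C: a majority of 1046865 is 523433; 523,433 required, 523,209 in favor — not approved.
Series D: 2/3 of 12304390 = 8202926.67, rounded up to 8202927; 8,202,927 required, 8,205,922 in favor — approved.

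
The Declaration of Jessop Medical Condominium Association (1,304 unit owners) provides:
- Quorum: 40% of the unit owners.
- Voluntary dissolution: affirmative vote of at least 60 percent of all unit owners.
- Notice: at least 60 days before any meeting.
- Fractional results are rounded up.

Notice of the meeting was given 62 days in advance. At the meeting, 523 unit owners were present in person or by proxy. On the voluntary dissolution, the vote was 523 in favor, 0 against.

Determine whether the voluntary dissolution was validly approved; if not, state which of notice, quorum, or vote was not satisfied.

Invalid — vote requirement not satisfied.

Notice: 62 days given; 60 required. Satisfied.
Quorum: 40% of 1,304 = 521.60, rounded up to 522; 523 present. Satisfied.
Vote: requires three-fifths of all unit owners (1,304); 3/5 of 1304 = 782.40, rounded up to 783, so 783 needed; 523 in favor. Not satisfied.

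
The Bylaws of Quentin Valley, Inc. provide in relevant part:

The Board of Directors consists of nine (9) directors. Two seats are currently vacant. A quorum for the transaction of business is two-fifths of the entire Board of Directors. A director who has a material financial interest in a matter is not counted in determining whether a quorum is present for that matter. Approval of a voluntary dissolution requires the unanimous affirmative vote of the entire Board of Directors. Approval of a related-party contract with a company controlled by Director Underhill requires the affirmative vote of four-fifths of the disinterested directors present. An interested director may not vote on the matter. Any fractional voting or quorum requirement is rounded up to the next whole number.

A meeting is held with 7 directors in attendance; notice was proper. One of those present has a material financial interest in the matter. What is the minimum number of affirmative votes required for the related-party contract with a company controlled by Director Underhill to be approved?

The related-party contract with a company controlled by Director Underhill requires four-fifths of the disinterested directors present (7 − 1 = 6).
4/5 of 6 = 4.80, rounded up to 5.

5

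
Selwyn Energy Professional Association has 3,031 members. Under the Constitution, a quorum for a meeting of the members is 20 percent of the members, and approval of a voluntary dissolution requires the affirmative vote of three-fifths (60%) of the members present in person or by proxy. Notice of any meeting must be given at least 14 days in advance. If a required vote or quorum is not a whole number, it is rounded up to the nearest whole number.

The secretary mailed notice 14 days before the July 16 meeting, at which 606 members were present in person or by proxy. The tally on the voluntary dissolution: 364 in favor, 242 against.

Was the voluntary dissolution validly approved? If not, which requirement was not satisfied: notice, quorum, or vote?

Invalid — quorum requirement not satisfied.

Notice: 14 days given; 14 required. Satisfied.
Quorum: 20% of 3,031 = 606.20, rounded up to 607; 606 present. Not satisfied.
Vote: requires three-fifths of those present (606); 3/5 of 606 = 363.60, rounded up to 364, so 364 needed; 364 in favor. Satisfied.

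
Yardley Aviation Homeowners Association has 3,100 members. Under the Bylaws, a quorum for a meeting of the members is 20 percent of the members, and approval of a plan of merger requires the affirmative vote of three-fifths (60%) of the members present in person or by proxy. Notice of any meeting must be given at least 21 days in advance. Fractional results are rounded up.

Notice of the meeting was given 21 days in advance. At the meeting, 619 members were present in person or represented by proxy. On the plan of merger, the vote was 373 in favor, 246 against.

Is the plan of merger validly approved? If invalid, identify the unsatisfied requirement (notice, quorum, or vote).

Notice: 21 days given; 21 required. Satisfied.
Quorum: 20% of 3,100 = 620; 619 present. Not satisfied.
Vote: requires three-fifths of those present (619); 3/5 of 619 = 371.40, rounded up to 372, so 372 needed; 373 in favor. Satisfied.

Invalid — quorum requirement not satisfied.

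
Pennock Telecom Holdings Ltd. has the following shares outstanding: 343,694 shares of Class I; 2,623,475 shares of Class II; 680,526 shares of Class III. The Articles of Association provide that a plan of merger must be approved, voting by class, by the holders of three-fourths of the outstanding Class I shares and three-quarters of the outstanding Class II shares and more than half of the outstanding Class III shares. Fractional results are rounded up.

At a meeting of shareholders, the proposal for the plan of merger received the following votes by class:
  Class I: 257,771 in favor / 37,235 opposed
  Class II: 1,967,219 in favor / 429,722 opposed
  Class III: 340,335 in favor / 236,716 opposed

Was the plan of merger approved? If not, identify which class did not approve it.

Class I: 3/4 of 343694 = 257770.50, rounded up to 257771; 257,771 required, 257,771 in favor — approved.
Class II: 3/4 of 2623475 = 1967606.25, rounded up to 1967607; 1,967,607 required, 1,967,219 in favor — not approved.
Class III: a majority of 680526 is 340264; 340,264 required, 340,335 in favor — approved.

Not approved — the Class II shares did not give the required vote.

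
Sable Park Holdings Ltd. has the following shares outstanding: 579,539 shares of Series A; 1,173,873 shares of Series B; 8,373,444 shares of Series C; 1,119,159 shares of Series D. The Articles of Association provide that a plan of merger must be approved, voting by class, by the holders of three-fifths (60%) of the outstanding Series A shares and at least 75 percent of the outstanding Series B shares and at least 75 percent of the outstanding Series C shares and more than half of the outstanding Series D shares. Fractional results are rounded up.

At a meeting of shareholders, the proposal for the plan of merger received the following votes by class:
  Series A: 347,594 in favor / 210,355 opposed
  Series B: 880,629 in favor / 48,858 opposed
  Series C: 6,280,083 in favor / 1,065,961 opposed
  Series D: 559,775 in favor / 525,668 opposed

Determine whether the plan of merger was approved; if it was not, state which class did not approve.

Not approved — the Series A shares did not give the required vote.

Series A: 3/5 of 579539 = 347723.40, rounded up to 347724; 347,724 required, 347,594 in favor — not approved.
Series B: 3/4 of 1173873 = 880404.75, rounded up to 880405; 880,405 required, 880,629 in favor — approved.
Series C: 3/4 of 8373444 = 6280083; 6,280,083 required, 6,280,083 in favor — approved.
Series D: a majority of 1119159 is 559580; 559,580 required, 559,775 in favor — approved.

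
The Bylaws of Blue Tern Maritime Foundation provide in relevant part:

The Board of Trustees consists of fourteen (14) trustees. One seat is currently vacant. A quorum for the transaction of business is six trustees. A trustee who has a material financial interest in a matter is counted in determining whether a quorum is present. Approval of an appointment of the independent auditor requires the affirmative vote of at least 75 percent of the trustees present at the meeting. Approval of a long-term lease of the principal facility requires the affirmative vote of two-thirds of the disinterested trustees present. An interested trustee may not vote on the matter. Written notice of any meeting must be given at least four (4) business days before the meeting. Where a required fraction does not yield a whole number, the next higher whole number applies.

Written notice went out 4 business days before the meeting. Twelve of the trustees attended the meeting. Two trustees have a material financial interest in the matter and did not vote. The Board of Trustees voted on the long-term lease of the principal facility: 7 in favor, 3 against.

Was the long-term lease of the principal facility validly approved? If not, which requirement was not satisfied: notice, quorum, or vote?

Valid — all requirements satisfied.

Notice: 4 business days given; 4 required (4 ≥ 4). Satisfied.
Quorum: 12 present (interested trustees count toward quorum); quorum is 6. Satisfied.
Vote: the long-term lease of the principal facility requires two-thirds of the disinterested trustees present (12 − 2 = 10). 2/3 of 10 = 6.67, rounded up to 7, so 7 affirmative votes are needed; 7 voted in favor. Satisfied.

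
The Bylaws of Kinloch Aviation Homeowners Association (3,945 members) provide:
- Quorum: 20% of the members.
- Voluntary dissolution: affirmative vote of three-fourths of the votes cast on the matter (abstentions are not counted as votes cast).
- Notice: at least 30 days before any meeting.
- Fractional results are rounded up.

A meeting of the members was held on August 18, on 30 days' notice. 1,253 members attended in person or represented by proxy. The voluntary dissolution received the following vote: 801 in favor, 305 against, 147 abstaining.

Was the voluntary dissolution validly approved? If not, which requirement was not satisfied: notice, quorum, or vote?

Invalid — vote requirement not satisfied.

Notice: 30 days given; 30 required. Satisfied.
Quorum: 20% of 3,945 = 789; 1,253 present. Satisfied.
Vote: requires three-fourths of the votes cast (1,253 − 147 abstaining = 1,106); 3/4 of 1106 = 829.50, rounded up to 830, so 830 needed; 801 in favor. Not satisfied.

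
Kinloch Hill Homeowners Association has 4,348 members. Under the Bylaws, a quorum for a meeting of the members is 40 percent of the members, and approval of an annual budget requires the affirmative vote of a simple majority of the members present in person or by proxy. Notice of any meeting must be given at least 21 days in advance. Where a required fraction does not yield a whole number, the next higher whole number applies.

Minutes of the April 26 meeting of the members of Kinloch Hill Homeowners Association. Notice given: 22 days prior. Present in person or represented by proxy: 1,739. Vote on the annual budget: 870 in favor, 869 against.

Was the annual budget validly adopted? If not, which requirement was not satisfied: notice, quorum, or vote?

Notice: 22 days given; 21 required. Satisfied.
Quorum: 40% of 4,348 = 1,739.20, rounded up to 1,740; 1,739 present. Not satisfied.
Vote: requires a majority of those present (1,739); a majority of 1739 is 870, so 870 needed; 870 in favor. Satisfied.

Invalid — quorum requirement not satisfied.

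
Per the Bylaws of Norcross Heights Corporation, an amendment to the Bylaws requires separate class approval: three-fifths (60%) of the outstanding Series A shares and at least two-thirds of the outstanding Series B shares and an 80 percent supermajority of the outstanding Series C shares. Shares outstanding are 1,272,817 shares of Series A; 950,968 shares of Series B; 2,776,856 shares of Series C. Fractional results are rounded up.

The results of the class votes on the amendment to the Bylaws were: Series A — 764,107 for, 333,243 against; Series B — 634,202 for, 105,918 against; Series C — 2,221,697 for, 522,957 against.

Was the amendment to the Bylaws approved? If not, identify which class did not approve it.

Approved — every class gave the required vote.

Series A: 3/5 of 1272817 = 763690.20, rounded up to 763691; 763,691 required, 764,107 in favor — approved.
Series B: 2/3 of 950968 = 633978.67, rounded up to 633979; 633,979 required, 634,202 in favor — approved.
Series C: 4/5 of 2776856 = 2221484.80, rounded up to 2221485; 2,221,485 required, 2,221,697 in favor — approved.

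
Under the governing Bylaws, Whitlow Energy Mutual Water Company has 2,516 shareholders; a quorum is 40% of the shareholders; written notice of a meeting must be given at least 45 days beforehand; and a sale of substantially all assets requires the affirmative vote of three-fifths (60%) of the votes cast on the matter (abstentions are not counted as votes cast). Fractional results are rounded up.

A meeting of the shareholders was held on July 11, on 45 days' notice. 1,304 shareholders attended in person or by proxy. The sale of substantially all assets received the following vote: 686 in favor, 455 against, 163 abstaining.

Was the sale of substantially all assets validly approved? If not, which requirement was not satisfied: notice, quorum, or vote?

Notice: 45 days given; 45 required. Satisfied.
Quorum: 40% of 2,516 = 1,006.40, rounded up to 1,007; 1,304 present. Satisfied.
Vote: requires three-fifths of the votes cast (1,304 − 163 abstaining = 1,141); 3/5 of 1141 = 684.60, rounded up to 685, so 685 needed; 686 in favor. Satisfied.

Valid — all requirements satisfied.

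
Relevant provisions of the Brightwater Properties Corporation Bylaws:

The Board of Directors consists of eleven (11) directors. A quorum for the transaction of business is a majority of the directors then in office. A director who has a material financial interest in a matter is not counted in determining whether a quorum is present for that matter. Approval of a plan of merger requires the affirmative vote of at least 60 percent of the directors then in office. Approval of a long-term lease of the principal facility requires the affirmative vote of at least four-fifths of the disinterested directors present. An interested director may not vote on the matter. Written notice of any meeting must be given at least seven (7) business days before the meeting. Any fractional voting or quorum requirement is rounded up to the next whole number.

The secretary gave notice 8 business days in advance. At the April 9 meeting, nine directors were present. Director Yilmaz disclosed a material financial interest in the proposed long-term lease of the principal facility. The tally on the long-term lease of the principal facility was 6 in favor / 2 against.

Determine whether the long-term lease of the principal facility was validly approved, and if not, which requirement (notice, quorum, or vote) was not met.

Notice: 8 business days given; 7 required (8 ≥ 7). Satisfied.
Quorum: 9 present, but the 1 interested director does not count, leaving 8. Quorum is 6. Satisfied.
Vote: the long-term lease of the principal facility requires four-fifths of the disinterested directors present (9 − 1 = 8). 4/5 of 8 = 6.40, rounded up to 7, so 7 affirmative votes are needed; 6 voted in favor. Not satisfied.

Invalid — vote requirement not satisfied.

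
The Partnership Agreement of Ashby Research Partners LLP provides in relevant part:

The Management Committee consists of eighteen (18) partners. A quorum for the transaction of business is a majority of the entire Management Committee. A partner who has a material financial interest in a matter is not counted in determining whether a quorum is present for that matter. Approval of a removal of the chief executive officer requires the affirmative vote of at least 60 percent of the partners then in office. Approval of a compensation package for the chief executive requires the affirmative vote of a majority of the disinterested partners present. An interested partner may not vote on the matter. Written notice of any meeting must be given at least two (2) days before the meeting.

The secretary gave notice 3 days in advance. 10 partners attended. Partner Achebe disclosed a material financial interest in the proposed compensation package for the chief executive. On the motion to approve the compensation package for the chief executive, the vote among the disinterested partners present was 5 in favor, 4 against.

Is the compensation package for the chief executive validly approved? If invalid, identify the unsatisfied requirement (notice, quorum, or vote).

Invalid — quorum requirement not satisfied.

Notice: 3 days given; 2 required (3 ≥ 2). Satisfied.
Quorum: 10 present, but the 1 interested partner does not count, leaving 9. Quorum is 10. Not satisfied.
Vote: the compensation package for the chief executive requires a majority of the disinterested partners present (10 − 1 = 9). A majority of 9 is 5, so 5 affirmative votes are needed; 5 voted in favor. Satisfied. (Moot — without a quorum no business can be validly transacted.)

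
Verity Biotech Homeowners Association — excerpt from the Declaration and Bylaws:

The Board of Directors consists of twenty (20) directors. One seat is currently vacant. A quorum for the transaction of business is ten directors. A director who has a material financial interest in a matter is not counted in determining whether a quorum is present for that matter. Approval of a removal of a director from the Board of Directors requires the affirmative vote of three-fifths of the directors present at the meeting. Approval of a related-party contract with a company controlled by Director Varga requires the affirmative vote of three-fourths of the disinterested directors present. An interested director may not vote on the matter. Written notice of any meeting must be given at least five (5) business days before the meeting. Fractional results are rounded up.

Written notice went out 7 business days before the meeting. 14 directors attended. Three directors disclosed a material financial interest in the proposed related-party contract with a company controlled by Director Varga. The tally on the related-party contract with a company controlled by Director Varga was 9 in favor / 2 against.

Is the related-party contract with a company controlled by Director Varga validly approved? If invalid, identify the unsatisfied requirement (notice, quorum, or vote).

Notice: 7 business days given; 5 required (7 ≥ 5). Satisfied.
Quorum: 14 present, but the 3 interested directors do not count, leaving 11. Quorum is 10. Satisfied.
Vote: the related-party contract with a company controlled by Director Varga requires three-fourths of the disinterested directors present (14 − 3 = 11). 3/4 of 11 = 8.25, rounded up to 9, so 9 affirmative votes are needed; 9 voted in favor. Satisfied.

Valid — all requirements satisfied.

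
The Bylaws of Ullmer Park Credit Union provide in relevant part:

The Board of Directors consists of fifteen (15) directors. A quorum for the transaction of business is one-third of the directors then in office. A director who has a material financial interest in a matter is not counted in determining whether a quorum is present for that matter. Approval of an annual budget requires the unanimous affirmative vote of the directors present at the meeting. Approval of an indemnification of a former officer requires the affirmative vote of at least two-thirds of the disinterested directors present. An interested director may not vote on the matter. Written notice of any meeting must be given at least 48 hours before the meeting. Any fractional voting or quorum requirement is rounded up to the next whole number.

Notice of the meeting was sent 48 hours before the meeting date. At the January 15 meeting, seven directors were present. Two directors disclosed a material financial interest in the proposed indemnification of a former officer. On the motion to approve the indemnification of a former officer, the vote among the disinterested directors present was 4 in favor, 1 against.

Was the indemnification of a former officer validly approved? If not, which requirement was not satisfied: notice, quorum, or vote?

Valid — all requirements satisfied.

Notice: 48 hours given; 48 required (48 ≥ 48). Satisfied.
Quorum: 7 present, but the 2 interested directors do not count, leaving 5. Quorum is 5. Satisfied.
Vote: the indemnification of a former officer requires two-thirds of the disinterested directors present (7 − 2 = 5). 2/3 of 5 = 3.33, rounded up to 4, so 4 affirmative votes are needed; 4 voted in favor. Satisfied.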